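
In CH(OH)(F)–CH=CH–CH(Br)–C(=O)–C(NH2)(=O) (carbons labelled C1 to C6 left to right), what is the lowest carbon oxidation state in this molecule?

-1

Tallying each carbon's bonds:
C1: 1C, 1H, 1O, 1F → 0 − 1 + 1 + 1 = +1
C2: 3C, 1H → 0 − 1 = -1
C3: 3C, 1H → 0 − 1 = -1
C4: 2C, 1H, 1Br → 0 − 1 + 1 = 0
C5: 2C, 2O → 0 + 2 = +2
C6: 1C, 2O, 1N → 0 + 2 + 1 = +3
The lowest value is -1.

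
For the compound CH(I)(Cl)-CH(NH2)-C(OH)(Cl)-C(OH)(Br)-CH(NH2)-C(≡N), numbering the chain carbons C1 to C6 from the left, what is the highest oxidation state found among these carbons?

+3

Tallying each carbon's bonds:
C1: 1C, 1H, 1Cl, 1I → 0 − 1 + 1 + 1 = +1
C2: 2C, 1H, 1N → 0 − 1 + 1 = 0
C3: 2C, 1O, 1Cl → 0 + 1 + 1 = +2
C4: 2C, 1O, 1Br → 0 + 1 + 1 = +2
C5: 2C, 1H, 1N → 0 − 1 + 1 = 0
C6: 1C, 3N → 0 + 3 = +3
The highest value is +3.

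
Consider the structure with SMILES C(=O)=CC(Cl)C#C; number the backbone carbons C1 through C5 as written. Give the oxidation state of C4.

Bonds to more-electronegative neighbours contribute +1 each, bonds to H or metals contribute −1 each, and C–C bonds contribute 0.
C4 has one bond to C (0), a triple bond to C (3×0 = 0).
Oxidation state = 0 + 0 = 0.

0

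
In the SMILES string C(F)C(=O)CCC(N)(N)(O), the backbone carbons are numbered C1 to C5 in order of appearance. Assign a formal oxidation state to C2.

+2

Bonds to more-electronegative neighbours contribute +1 each, bonds to H or metals contribute −1 each, and C–C bonds contribute 0.
C2 has one bond to C (0), one bond to C (0), a double bond to O (2×+1 = +2).
Oxidation state = 0 + 0 + 2 = +2.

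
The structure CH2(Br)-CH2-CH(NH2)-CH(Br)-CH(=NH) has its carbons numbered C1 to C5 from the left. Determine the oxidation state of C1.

C1 has one bond to C (0), one bond to Br (+1), one bond to H (-1), one bond to H (-1).
Oxidation state = 0 + 1 − 1 − 1 = -1.

-1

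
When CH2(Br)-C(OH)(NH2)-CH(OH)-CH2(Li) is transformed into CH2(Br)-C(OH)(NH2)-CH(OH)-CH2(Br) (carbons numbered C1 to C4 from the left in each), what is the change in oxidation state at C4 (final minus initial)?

Before: C4 has 1 bond to C, 2 bonds to H, 1 bond to Li → oxidation state -3.
After: C4 has 1 bond to C, 2 bonds to H, 1 bond to Br → oxidation state -1.
Δ = -1 − (-3) = +2, so this is an oxidation at C4.

+2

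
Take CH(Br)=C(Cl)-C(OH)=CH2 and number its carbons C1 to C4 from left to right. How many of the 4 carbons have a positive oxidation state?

2

Bonds to more-electronegative neighbours contribute +1 each, bonds to H or metals contribute −1 each, and C–C bonds contribute 0. Tallying each carbon:
C1: 2C, 1H, 1Br → 0 − 1 + 1 = 0
C2: 3C, 1Cl → 0 + 1 = +1
C3: 3C, 1O → 0 + 1 = +1
C4: 2C, 2H → 0 − 2 = -2
2 carbons (C2, C3) meet the condition.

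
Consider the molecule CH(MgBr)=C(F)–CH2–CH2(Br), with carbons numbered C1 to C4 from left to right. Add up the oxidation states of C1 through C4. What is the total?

-4

Tallying each carbon's bonds:
C1: 2C, 1H, 1Mg → 0 − 1 − 1 = -2
C2: 3C, 1F → 0 + 1 = +1
C3: 2C, 2H → 0 − 2 = -2
C4: 1C, 2H, 1Br → 0 − 2 + 1 = -1
Sum = -2 + 1 − 2 − 1 = -4.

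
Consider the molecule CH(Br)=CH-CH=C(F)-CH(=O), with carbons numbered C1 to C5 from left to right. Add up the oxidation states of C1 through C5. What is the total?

Tallying each carbon's bonds:
C1: 2C, 1H, 1Br → 0 − 1 + 1 = 0
C2: 3C, 1H → 0 − 1 = -1
C3: 3C, 1H → 0 − 1 = -1
C4: 3C, 1F → 0 + 1 = +1
C5: 1C, 1H, 2O → 0 − 1 + 2 = +1
Sum = 0 − 1 − 1 + 1 + 1 = 0.

0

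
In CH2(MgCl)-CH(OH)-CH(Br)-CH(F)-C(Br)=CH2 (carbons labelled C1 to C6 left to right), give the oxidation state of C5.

Bonds to more-electronegative neighbours contribute +1 each, bonds to H or metals contribute −1 each, and C–C bonds contribute 0.
C5 has one bond to C (0), a double bond to C (2×0 = 0), one bond to Br (+1).
Oxidation state = 0 + 0 + 1 = +1.

+1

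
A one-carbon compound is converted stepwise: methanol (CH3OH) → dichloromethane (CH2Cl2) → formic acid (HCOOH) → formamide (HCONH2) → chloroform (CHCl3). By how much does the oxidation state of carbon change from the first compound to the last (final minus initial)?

+4

Carbon oxidation states along the series — methanol: -2, dichloromethane: 0, formic acid: +2, formamide: +2, chloroform: +2.
Net change = +2 − (-2) = +4.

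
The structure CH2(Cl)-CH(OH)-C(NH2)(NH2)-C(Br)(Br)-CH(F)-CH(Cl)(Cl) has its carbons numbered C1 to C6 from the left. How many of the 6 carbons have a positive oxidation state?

3

Tallying each carbon's bonds:
C1: 1C, 2H, 1Cl → 0 − 2 + 1 = -1
C2: 2C, 1H, 1O → 0 − 1 + 1 = 0
C3: 2C, 2N → 0 + 2 = +2
C4: 2C, 2Br → 0 + 2 = +2
C5: 2C, 1H, 1F → 0 − 1 + 1 = 0
C6: 1C, 1H, 2Cl → 0 − 1 + 2 = +1
3 carbons (C3, C4, C6) meet the condition.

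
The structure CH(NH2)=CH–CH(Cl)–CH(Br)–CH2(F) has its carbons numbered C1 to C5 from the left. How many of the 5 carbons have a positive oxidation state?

0

Tallying each carbon's bonds:
C1: 2C, 1H, 1N → 0 − 1 + 1 = 0
C2: 3C, 1H → 0 − 1 = -1
C3: 2C, 1H, 1Cl → 0 − 1 + 1 = 0
C4: 2C, 1H, 1Br → 0 − 1 + 1 = 0
C5: 1C, 2H, 1F → 0 − 2 + 1 = -1
0 carbons meet the condition.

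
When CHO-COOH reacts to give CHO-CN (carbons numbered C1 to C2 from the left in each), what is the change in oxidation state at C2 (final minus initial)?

Before: C2 has 1 bond to C, 3 bonds to O → oxidation state +3.
After: C2 has 1 bond to C, 3 bonds to N → oxidation state +3.
Δ = +3 − (+3) = 0, so no net redox change at C2.

0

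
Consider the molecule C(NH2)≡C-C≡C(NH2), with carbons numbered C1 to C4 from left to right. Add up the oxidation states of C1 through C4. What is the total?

Count +1 for every bond to an atom more electronegative than carbon and −1 for every bond to one less electronegative; C–C bonds are 0. Tallying each carbon:
C1: 3C, 1N → 0 + 1 = +1
C2: 4C → 0 = 0
C3: 4C → 0 = 0
C4: 3C, 1N → 0 + 1 = +1
Sum = +1 + 0 + 0 + 1 = +2.

+2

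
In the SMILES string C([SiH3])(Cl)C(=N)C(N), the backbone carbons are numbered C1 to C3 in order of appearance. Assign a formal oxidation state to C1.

-1

Assign +1 per bond to O/N/halogen, −1 per bond to H or an electropositive element, and 0 per bond to carbon.
C1 has one bond to C (0), one bond to H (-1), one bond to Si (-1), one bond to Cl (+1).
Oxidation state = 0 − 1 − 1 + 1 = -1.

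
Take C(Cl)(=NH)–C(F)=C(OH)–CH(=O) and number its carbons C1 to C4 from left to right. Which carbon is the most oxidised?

C1

Assign +1 per bond to O/N/halogen, −1 per bond to H or an electropositive element, and 0 per bond to carbon. Tallying each carbon:
C1: 1C, 2N, 1Cl → 0 + 2 + 1 = +3
C2: 3C, 1F → 0 + 1 = +1
C3: 3C, 1O → 0 + 1 = +1
C4: 1C, 1H, 2O → 0 − 1 + 2 = +1
The most oxidised carbon is C1 at +3.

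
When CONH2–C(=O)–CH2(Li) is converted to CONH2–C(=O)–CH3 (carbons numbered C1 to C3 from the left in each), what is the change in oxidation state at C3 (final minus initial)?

Before: C3 has 1 bond to C, 2 bonds to H, 1 bond to Li → oxidation state -3.
After: C3 has 1 bond to C, 3 bonds to H → oxidation state -3.
Δ = -3 − (-3) = 0, so no net redox change at C3.

0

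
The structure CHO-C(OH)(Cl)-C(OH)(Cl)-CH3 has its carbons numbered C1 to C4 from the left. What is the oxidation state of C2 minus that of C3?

0

C2: 2C, 1O, 1Cl → 0 + 1 + 1 = +2
C3: 2C, 1O, 1Cl → 0 + 1 + 1 = +2
Difference: +2 − (+2) = 0.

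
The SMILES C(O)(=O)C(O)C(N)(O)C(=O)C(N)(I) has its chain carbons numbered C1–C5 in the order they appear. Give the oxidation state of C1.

+3

C1 has one bond to C (0), one bond to O (+1), a double bond to O (2×+1 = +2).
Oxidation state = 0 + 1 + 2 = +3.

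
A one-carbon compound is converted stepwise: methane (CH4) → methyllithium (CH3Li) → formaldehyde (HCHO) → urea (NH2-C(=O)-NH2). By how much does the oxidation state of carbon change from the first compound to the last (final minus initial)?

+8

Carbon oxidation states along the series — methane: -4, methyllithium: -4, formaldehyde: 0, urea: +4.
Net change = +4 − (-4) = +8.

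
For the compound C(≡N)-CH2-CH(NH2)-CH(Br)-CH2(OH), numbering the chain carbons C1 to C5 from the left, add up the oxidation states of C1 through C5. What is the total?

Tallying each carbon's bonds:
C1: 1C, 3N → 0 + 3 = +3
C2: 2C, 2H → 0 − 2 = -2
C3: 2C, 1H, 1N → 0 − 1 + 1 = 0
C4: 2C, 1H, 1Br → 0 − 1 + 1 = 0
C5: 1C, 2H, 1O → 0 − 2 + 1 = -1
Sum = +3 − 2 + 0 + 0 − 1 = 0.

0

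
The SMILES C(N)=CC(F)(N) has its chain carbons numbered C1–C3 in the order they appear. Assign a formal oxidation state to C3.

+1

Bonds to more-electronegative neighbours contribute +1 each, bonds to H or metals contribute −1 each, and C–C bonds contribute 0.
C3 has one bond to C (0), one bond to F (+1), one bond to H (-1), one bond to N (+1).
Oxidation state = 0 + 1 − 1 + 1 = +1.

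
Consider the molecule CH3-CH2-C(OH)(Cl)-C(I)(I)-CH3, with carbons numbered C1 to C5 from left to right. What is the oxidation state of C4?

C4 has one bond to C (0), one bond to C (0), one bond to I (+1), one bond to I (+1).
Oxidation state = 0 + 0 + 1 + 1 = +2.

+2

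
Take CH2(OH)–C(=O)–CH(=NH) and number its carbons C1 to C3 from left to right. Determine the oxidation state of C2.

+2

Each bond to a more electronegative atom (O, N, halogen) counts +1, each bond to a less electronegative atom (H, metal, B, Si) counts −1, and each C–C bond counts 0.
C2 has one bond to C (0), one bond to C (0), a double bond to O (2×+1 = +2).
Oxidation state = 0 + 0 + 2 = +2.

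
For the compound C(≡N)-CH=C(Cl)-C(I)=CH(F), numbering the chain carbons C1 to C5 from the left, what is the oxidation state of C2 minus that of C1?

C2: 3C, 1H → 0 − 1 = -1
C1: 1C, 3N → 0 + 3 = +3
Difference: -1 − (+3) = -4.

-4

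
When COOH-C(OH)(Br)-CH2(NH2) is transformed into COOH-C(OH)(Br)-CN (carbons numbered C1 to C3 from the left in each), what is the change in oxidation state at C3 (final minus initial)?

Before: C3 has 1 bond to C, 2 bonds to H, 1 bond to N → oxidation state -1.
After: C3 has 1 bond to C, 3 bonds to N → oxidation state +3.
Δ = +3 − (-1) = +4, so this is an oxidation at C3.

+4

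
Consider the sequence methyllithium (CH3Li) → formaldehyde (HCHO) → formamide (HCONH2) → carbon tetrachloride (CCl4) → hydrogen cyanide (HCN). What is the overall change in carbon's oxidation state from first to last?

Carbon oxidation states along the series — methyllithium: -4, formaldehyde: 0, formamide: +2, carbon tetrachloride: +4, hydrogen cyanide: +2.
Net change = +2 − (-4) = +6.

+6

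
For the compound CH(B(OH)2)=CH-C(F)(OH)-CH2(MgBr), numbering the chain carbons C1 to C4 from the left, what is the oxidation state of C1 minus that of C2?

-1

C1: 2C, 1H, 1B → 0 − 1 − 1 = -2
C2: 3C, 1H → 0 − 1 = -1
Difference: -2 − (-1) = -1.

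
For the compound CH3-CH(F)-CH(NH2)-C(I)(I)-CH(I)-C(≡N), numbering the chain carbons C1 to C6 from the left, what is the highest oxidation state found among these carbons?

Bonds to more-electronegative neighbours contribute +1 each, bonds to H or metals contribute −1 each, and C–C bonds contribute 0. Tallying each carbon:
C1: 1C, 3H → 0 − 3 = -3
C2: 2C, 1H, 1F → 0 − 1 + 1 = 0
C3: 2C, 1H, 1N → 0 − 1 + 1 = 0
C4: 2C, 2I → 0 + 2 = +2
C5: 2C, 1H, 1I → 0 − 1 + 1 = 0
C6: 1C, 3N → 0 + 3 = +3
The highest value is +3.

+3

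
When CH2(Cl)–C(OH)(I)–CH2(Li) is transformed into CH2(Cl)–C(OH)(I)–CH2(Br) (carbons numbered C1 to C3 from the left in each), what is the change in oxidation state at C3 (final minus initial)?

Before: C3 has 1 bond to C, 2 bonds to H, 1 bond to Li → oxidation state -3.
After: C3 has 1 bond to C, 2 bonds to H, 1 bond to Br → oxidation state -1.
Δ = -1 − (-3) = +2, so this is an oxidation at C3.

+2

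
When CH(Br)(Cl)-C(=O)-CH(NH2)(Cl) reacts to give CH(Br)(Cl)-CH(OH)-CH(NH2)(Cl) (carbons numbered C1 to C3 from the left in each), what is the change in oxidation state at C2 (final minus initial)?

-2

Before: C2 has 2 bonds to C, 2 bonds to O → oxidation state +2.
After: C2 has 2 bonds to C, 1 bond to H, 1 bond to O → oxidation state 0.
Δ = 0 − (+2) = -2, so this is a reduction at C2.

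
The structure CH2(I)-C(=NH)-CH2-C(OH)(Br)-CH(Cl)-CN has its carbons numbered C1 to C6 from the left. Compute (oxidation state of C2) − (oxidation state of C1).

+3

C2: 2C, 2N → 0 + 2 = +2
C1: 1C, 2H, 1I → 0 − 2 + 1 = -1
Difference: +2 − (-1) = +3.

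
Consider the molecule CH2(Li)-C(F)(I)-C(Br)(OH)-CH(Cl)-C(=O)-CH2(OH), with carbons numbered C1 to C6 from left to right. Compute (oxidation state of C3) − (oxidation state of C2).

C3: 2C, 1O, 1Br → 0 + 1 + 1 = +2
C2: 2C, 1F, 1I → 0 + 1 + 1 = +2
Difference: +2 − (+2) = 0.

0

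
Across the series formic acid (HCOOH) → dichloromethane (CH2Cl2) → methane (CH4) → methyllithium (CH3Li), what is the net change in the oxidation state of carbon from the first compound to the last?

Carbon oxidation states along the series — formic acid: +2, dichloromethane: 0, methane: -4, methyllithium: -4.
Net change = -4 − (+2) = -6.

-6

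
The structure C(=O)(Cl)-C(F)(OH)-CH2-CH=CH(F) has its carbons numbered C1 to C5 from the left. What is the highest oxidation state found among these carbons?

+3

Tallying each carbon's bonds:
C1: 1C, 2O, 1Cl → 0 + 2 + 1 = +3
C2: 2C, 1O, 1F → 0 + 1 + 1 = +2
C3: 2C, 2H → 0 − 2 = -2
C4: 3C, 1H → 0 − 1 = -1
C5: 2C, 1H, 1F → 0 − 1 + 1 = 0
The highest value is +3.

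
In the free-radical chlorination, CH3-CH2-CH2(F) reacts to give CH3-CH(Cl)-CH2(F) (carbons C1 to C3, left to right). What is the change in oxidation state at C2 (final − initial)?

+2

Before: C2 has 2 bonds to C, 2 bonds to H → oxidation state -2.
After: C2 has 2 bonds to C, 1 bond to H, 1 bond to Cl → oxidation state 0.
Δ = 0 − (-2) = +2, so this is an oxidation at C2.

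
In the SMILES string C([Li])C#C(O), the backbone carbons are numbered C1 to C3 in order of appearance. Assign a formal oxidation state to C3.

Count +1 for every bond to an atom more electronegative than carbon and −1 for every bond to one less electronegative; C–C bonds are 0.
C3 has a triple bond to C (3×0 = 0), one bond to O (+1).
Oxidation state = 0 + 1 = +1.

+1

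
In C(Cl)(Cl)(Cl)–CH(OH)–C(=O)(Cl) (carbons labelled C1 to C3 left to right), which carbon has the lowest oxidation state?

C2

Assign +1 per bond to O/N/halogen, −1 per bond to H or an electropositive element, and 0 per bond to carbon. Tallying each carbon:
C1: 1C, 3Cl → 0 + 3 = +3
C2: 2C, 1H, 1O → 0 − 1 + 1 = 0
C3: 1C, 2O, 1Cl → 0 + 2 + 1 = +3
The most reduced carbon is C2 at 0.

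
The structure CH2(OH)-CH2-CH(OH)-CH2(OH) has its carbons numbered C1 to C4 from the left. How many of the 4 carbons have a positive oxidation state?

0

Tallying each carbon's bonds:
C1: 1C, 2H, 1O → 0 − 2 + 1 = -1
C2: 2C, 2H → 0 − 2 = -2
C3: 2C, 1H, 1O → 0 − 1 + 1 = 0
C4: 1C, 2H, 1O → 0 − 2 + 1 = -1
0 carbons meet the condition.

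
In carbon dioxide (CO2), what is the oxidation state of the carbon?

+4

Each bond to a more electronegative atom (O, N, halogen) counts +1, each bond to a less electronegative atom (H, metal, B, Si) counts −1, and each C–C bond counts 0.
The carbon has a double bond to O (2×+1 = +2), a double bond to O (2×+1 = +2).
Oxidation state = +2 + 2 = +4.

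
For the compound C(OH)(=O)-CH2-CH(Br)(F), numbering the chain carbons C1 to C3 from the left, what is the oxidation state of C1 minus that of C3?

C1: 1C, 3O → 0 + 3 = +3
C3: 1C, 1H, 1F, 1Br → 0 − 1 + 1 + 1 = +1
Difference: +3 − (+1) = +2.

+2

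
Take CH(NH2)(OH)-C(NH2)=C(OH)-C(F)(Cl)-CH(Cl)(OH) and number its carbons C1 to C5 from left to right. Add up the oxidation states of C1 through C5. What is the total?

+6

Bonds to more-electronegative neighbours contribute +1 each, bonds to H or metals contribute −1 each, and C–C bonds contribute 0. Tallying each carbon:
C1: 1C, 1H, 1O, 1N → 0 − 1 + 1 + 1 = +1
C2: 3C, 1N → 0 + 1 = +1
C3: 3C, 1O → 0 + 1 = +1
C4: 2C, 1F, 1Cl → 0 + 1 + 1 = +2
C5: 1C, 1H, 1O, 1Cl → 0 − 1 + 1 + 1 = +1
Sum = +1 + 1 + 1 + 2 + 1 = +6.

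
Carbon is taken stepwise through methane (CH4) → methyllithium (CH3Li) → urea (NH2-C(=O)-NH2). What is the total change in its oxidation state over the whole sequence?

+8

Carbon oxidation states along the series — methane: -4, methyllithium: -4, urea: +4.
Net change = +4 − (-4) = +8.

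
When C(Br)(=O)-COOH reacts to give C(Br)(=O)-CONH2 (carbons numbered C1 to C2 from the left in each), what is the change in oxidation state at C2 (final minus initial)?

0

Before: C2 has 1 bond to C, 3 bonds to O → oxidation state +3.
After: C2 has 1 bond to C, 2 bonds to O, 1 bond to N → oxidation state +3.
Δ = +3 − (+3) = 0, so no net redox change at C2.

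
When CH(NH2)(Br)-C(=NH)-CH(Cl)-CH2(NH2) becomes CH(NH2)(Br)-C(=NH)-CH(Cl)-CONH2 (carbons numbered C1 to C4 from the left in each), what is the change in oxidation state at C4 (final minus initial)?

Before: C4 has 1 bond to C, 2 bonds to H, 1 bond to N → oxidation state -1.
After: C4 has 1 bond to C, 2 bonds to O, 1 bond to N → oxidation state +3.
Δ = +3 − (-1) = +4, so this is an oxidation at C4.

+4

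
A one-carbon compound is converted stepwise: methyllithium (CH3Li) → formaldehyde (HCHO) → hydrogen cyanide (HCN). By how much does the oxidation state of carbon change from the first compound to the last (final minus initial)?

Carbon oxidation states along the series — methyllithium: -4, formaldehyde: 0, hydrogen cyanide: +2.
Net change = +2 − (-4) = +6.

+6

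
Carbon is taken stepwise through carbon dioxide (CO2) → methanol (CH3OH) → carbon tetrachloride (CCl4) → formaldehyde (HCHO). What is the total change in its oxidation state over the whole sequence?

-4

Carbon oxidation states along the series — carbon dioxide: +4, methanol: -2, carbon tetrachloride: +4, formaldehyde: 0.
Net change = 0 − (+4) = -4.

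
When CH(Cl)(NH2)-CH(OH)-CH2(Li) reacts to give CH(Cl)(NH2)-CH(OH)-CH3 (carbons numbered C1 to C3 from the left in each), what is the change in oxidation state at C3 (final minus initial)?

0

Before: C3 has 1 bond to C, 2 bonds to H, 1 bond to Li → oxidation state -3.
After: C3 has 1 bond to C, 3 bonds to H → oxidation state -3.
Δ = -3 − (-3) = 0, so no net redox change at C3.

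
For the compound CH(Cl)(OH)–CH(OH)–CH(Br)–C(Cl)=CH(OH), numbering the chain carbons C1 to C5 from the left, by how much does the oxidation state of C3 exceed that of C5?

C3: 2C, 1H, 1Br → 0 − 1 + 1 = 0
C5: 2C, 1H, 1O → 0 − 1 + 1 = 0
Difference: 0 − (0) = 0.

0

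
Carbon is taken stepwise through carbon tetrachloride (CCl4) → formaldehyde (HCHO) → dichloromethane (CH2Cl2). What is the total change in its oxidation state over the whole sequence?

Carbon oxidation states along the series — carbon tetrachloride: +4, formaldehyde: 0, dichloromethane: 0.
Net change = 0 − (+4) = -4.

-4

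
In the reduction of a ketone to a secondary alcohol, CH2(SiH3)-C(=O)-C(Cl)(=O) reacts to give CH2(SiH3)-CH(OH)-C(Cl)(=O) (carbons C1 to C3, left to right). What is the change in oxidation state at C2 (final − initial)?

-2

Before: C2 has 2 bonds to C, 2 bonds to O → oxidation state +2.
After: C2 has 2 bonds to C, 1 bond to H, 1 bond to O → oxidation state 0.
Δ = 0 − (+2) = -2, so this is a reduction at C2.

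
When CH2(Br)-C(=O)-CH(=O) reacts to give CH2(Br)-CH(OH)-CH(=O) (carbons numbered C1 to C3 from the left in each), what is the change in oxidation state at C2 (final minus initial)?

-2

Before: C2 has 2 bonds to C, 2 bonds to O → oxidation state +2.
After: C2 has 2 bonds to C, 1 bond to H, 1 bond to O → oxidation state 0.
Δ = 0 − (+2) = -2, so this is a reduction at C2.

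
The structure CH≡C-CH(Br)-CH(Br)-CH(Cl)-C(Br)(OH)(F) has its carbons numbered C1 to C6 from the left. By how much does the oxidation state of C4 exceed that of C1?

+1

C4: 2C, 1H, 1Br → 0 − 1 + 1 = 0
C1: 3C, 1H → 0 − 1 = -1
Difference: 0 − (-1) = +1.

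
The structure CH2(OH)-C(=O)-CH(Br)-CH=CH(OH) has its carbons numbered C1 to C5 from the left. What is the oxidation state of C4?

C4 has one bond to C (0), a double bond to C (2×0 = 0), one bond to H (-1).
Oxidation state = 0 + 0 − 1 = -1.

-1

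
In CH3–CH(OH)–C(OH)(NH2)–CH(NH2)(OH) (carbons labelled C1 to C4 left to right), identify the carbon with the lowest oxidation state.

Bonds to more-electronegative neighbours contribute +1 each, bonds to H or metals contribute −1 each, and C–C bonds contribute 0. Tallying each carbon:
C1: 1C, 3H → 0 − 3 = -3
C2: 2C, 1H, 1O → 0 − 1 + 1 = 0
C3: 2C, 1O, 1N → 0 + 1 + 1 = +2
C4: 1C, 1H, 1O, 1N → 0 − 1 + 1 + 1 = +1
The most reduced carbon is C1 at -3.

C1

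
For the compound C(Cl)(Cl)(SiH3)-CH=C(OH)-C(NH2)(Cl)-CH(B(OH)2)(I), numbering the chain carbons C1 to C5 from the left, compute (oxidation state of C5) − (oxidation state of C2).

C5: 1C, 1H, 1I, 1B → 0 − 1 + 1 − 1 = -1
C2: 3C, 1H → 0 − 1 = -1
Difference: -1 − (-1) = 0.

0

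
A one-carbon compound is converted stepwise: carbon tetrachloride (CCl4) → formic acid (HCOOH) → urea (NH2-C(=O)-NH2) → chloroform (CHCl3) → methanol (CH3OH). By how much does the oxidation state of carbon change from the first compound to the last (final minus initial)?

Carbon oxidation states along the series — carbon tetrachloride: +4, formic acid: +2, urea: +4, chloroform: +2, methanol: -2.
Net change = -2 − (+4) = -6.

-6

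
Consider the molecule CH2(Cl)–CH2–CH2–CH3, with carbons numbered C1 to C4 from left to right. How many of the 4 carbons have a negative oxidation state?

Tallying each carbon's bonds:
C1: 1C, 2H, 1Cl → 0 − 2 + 1 = -1
C2: 2C, 2H → 0 − 2 = -2
C3: 2C, 2H → 0 − 2 = -2
C4: 1C, 3H → 0 − 3 = -3
4 carbons (C1, C2, C3, C4) meet the condition.

4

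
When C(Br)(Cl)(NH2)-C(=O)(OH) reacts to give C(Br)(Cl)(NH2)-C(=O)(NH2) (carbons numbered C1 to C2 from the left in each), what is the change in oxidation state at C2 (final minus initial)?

0

Before: C2 has 1 bond to C, 3 bonds to O → oxidation state +3.
After: C2 has 1 bond to C, 2 bonds to O, 1 bond to N → oxidation state +3.
Δ = +3 − (+3) = 0, so no net redox change at C2.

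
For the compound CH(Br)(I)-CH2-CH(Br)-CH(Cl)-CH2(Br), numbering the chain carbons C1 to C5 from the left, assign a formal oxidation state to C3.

Bonds to more-electronegative neighbours contribute +1 each, bonds to H or metals contribute −1 each, and C–C bonds contribute 0.
C3 has one bond to C (0), one bond to C (0), one bond to H (-1), one bond to Br (+1).
Oxidation state = 0 + 0 − 1 + 1 = 0.

0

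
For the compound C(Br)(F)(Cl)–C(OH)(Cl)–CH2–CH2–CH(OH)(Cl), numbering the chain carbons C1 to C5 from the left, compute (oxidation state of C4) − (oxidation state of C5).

-3

C4: 2C, 2H → 0 − 2 = -2
C5: 1C, 1H, 1O, 1Cl → 0 − 1 + 1 + 1 = +1
Difference: -2 − (+1) = -3.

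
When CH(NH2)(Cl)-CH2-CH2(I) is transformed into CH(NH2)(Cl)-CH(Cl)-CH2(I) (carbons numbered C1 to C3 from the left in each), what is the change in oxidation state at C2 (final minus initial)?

Before: C2 has 2 bonds to C, 2 bonds to H → oxidation state -2.
After: C2 has 2 bonds to C, 1 bond to H, 1 bond to Cl → oxidation state 0.
Δ = 0 − (-2) = +2, so this is an oxidation at C2.

+2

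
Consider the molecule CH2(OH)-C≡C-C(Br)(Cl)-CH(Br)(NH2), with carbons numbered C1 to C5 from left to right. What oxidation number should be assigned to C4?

Assign +1 per bond to O/N/halogen, −1 per bond to H or an electropositive element, and 0 per bond to carbon.
C4 has one bond to C (0), one bond to C (0), one bond to Br (+1), one bond to Cl (+1).
Oxidation state = 0 + 0 + 1 + 1 = +2.

+2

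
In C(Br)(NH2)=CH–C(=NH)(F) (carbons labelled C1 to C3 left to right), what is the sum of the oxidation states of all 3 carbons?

Tallying each carbon's bonds:
C1: 2C, 1N, 1Br → 0 + 1 + 1 = +2
C2: 3C, 1H → 0 − 1 = -1
C3: 1C, 2N, 1F → 0 + 2 + 1 = +3
Sum = +2 − 1 + 3 = +4.

+4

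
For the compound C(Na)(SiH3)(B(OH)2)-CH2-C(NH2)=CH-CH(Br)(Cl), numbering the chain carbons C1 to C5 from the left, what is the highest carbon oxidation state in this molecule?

+1

Tallying each carbon's bonds:
C1: 1C, 1Na, 1B, 1Si → 0 − 1 − 1 − 1 = -3
C2: 2C, 2H → 0 − 2 = -2
C3: 3C, 1N → 0 + 1 = +1
C4: 3C, 1H → 0 − 1 = -1
C5: 1C, 1H, 1Cl, 1Br → 0 − 1 + 1 + 1 = +1
The highest value is +1.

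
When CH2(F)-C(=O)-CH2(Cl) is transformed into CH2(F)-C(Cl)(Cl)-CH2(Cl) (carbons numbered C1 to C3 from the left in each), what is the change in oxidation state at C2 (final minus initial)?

0

Before: C2 has 2 bonds to C, 2 bonds to O → oxidation state +2.
After: C2 has 2 bonds to C, 2 bonds to Cl → oxidation state +2.
Δ = +2 − (+2) = 0, so no net redox change at C2.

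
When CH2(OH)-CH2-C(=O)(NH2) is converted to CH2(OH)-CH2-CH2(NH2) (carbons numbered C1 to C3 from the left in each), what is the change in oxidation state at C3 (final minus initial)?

Before: C3 has 1 bond to C, 2 bonds to O, 1 bond to N → oxidation state +3.
After: C3 has 1 bond to C, 2 bonds to H, 1 bond to N → oxidation state -1.
Δ = -1 − (+3) = -4, so this is a reduction at C3.

-4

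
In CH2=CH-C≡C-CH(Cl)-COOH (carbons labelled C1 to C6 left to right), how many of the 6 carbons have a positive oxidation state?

Bonds to more-electronegative neighbours contribute +1 each, bonds to H or metals contribute −1 each, and C–C bonds contribute 0. Tallying each carbon:
C1: 2C, 2H → 0 − 2 = -2
C2: 3C, 1H → 0 − 1 = -1
C3: 4C → 0 = 0
C4: 4C → 0 = 0
C5: 2C, 1H, 1Cl → 0 − 1 + 1 = 0
C6: 1C, 3O → 0 + 3 = +3
1 carbon (C6) meets the condition.

1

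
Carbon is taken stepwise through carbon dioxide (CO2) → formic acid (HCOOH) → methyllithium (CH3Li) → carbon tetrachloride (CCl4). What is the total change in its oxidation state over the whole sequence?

Carbon oxidation states along the series — carbon dioxide: +4, formic acid: +2, methyllithium: -4, carbon tetrachloride: +4.
Net change = +4 − (+4) = 0.

0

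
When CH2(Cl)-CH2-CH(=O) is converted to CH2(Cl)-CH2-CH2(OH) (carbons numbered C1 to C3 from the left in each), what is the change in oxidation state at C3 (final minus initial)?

Before: C3 has 1 bond to C, 1 bond to H, 2 bonds to O → oxidation state +1.
After: C3 has 1 bond to C, 2 bonds to H, 1 bond to O → oxidation state -1.
Δ = -1 − (+1) = -2, so this is a reduction at C3.

-2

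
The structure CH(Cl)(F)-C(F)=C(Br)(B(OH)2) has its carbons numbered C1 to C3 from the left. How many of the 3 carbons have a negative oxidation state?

0

Count +1 for every bond to an atom more electronegative than carbon and −1 for every bond to one less electronegative; C–C bonds are 0. Tallying each carbon:
C1: 1C, 1H, 1F, 1Cl → 0 − 1 + 1 + 1 = +1
C2: 3C, 1F → 0 + 1 = +1
C3: 2C, 1Br, 1B → 0 + 1 − 1 = 0
0 carbons meet the condition.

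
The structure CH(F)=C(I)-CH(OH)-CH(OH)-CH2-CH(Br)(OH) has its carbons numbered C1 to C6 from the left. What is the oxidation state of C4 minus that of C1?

C4: 2C, 1H, 1O → 0 − 1 + 1 = 0
C1: 2C, 1H, 1F → 0 − 1 + 1 = 0
Difference: 0 − (0) = 0.

0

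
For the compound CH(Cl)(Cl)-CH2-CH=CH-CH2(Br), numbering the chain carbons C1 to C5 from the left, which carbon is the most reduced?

C2

Each bond to a more electronegative atom (O, N, halogen) counts +1, each bond to a less electronegative atom (H, metal, B, Si) counts −1, and each C–C bond counts 0. Tallying each carbon:
C1: 1C, 1H, 2Cl → 0 − 1 + 2 = +1
C2: 2C, 2H → 0 − 2 = -2
C3: 3C, 1H → 0 − 1 = -1
C4: 3C, 1H → 0 − 1 = -1
C5: 1C, 2H, 1Br → 0 − 2 + 1 = -1
The most reduced carbon is C2 at -2.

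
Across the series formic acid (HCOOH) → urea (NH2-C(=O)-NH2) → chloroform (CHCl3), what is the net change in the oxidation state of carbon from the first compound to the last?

Carbon oxidation states along the series — formic acid: +2, urea: +4, chloroform: +2.
Net change = +2 − (+2) = 0.

0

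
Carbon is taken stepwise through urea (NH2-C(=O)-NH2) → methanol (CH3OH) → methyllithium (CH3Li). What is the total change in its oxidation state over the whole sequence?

-8

Carbon oxidation states along the series — urea: +4, methanol: -2, methyllithium: -4.
Net change = -4 − (+4) = -8.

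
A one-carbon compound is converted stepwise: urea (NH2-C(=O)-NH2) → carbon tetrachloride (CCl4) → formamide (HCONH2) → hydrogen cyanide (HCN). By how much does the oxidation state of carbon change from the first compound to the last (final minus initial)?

Carbon oxidation states along the series — urea: +4, carbon tetrachloride: +4, formamide: +2, hydrogen cyanide: +2.
Net change = +2 − (+4) = -2.

-2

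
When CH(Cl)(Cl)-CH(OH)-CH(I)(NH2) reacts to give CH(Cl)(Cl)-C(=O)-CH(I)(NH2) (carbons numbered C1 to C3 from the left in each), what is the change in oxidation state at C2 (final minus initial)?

Before: C2 has 2 bonds to C, 1 bond to H, 1 bond to O → oxidation state 0.
After: C2 has 2 bonds to C, 2 bonds to O → oxidation state +2.
Δ = +2 − (0) = +2, so this is an oxidation at C2.

+2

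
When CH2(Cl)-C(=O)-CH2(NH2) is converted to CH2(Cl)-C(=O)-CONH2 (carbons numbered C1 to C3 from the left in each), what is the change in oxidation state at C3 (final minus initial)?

Before: C3 has 1 bond to C, 2 bonds to H, 1 bond to N → oxidation state -1.
After: C3 has 1 bond to C, 2 bonds to O, 1 bond to N → oxidation state +3.
Δ = +3 − (-1) = +4, so this is an oxidation at C3.

+4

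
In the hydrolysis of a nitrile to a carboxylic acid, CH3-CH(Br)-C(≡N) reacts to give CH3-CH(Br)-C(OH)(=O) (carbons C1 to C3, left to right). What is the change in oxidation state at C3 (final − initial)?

0

Before: C3 has 1 bond to C, 3 bonds to N → oxidation state +3.
After: C3 has 1 bond to C, 3 bonds to O → oxidation state +3.
Δ = +3 − (+3) = 0, so no net redox change at C3.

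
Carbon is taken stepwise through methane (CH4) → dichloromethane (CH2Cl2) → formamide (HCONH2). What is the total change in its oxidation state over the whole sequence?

+6

Carbon oxidation states along the series — methane: -4, dichloromethane: 0, formamide: +2.
Net change = +2 − (-4) = +6.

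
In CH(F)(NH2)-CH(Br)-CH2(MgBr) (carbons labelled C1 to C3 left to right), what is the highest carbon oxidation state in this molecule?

Bonds to more-electronegative neighbours contribute +1 each, bonds to H or metals contribute −1 each, and C–C bonds contribute 0. Tallying each carbon:
C1: 1C, 1H, 1N, 1F → 0 − 1 + 1 + 1 = +1
C2: 2C, 1H, 1Br → 0 − 1 + 1 = 0
C3: 1C, 2H, 1Mg → 0 − 2 − 1 = -3
The highest value is +1.

+1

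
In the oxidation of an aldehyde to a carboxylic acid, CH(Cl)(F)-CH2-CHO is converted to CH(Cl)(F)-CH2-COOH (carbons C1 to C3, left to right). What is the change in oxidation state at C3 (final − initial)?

Before: C3 has 1 bond to C, 1 bond to H, 2 bonds to O → oxidation state +1.
After: C3 has 1 bond to C, 3 bonds to O → oxidation state +3.
Δ = +3 − (+1) = +2, so this is an oxidation at C3.

+2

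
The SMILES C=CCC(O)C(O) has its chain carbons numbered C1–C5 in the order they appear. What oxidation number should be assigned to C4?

Each bond to a more electronegative atom (O, N, halogen) counts +1, each bond to a less electronegative atom (H, metal, B, Si) counts −1, and each C–C bond counts 0.
C4 has one bond to C (0), one bond to C (0), one bond to H (-1), one bond to O (+1).
Oxidation state = 0 + 0 − 1 + 1 = 0.

0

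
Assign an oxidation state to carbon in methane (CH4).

Count +1 for every bond to an atom more electronegative than carbon and −1 for every bond to one less electronegative; C–C bonds are 0.
The carbon has one bond to H (-1), one bond to H (-1), one bond to H (-1), one bond to H (-1).
Oxidation state = -1 − 1 − 1 − 1 = -4.

-4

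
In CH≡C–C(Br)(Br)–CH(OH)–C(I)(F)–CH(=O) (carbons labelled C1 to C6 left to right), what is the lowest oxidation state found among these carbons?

Count +1 for every bond to an atom more electronegative than carbon and −1 for every bond to one less electronegative; C–C bonds are 0. Tallying each carbon:
C1: 3C, 1H → 0 − 1 = -1
C2: 4C → 0 = 0
C3: 2C, 2Br → 0 + 2 = +2
C4: 2C, 1H, 1O → 0 − 1 + 1 = 0
C5: 2C, 1F, 1I → 0 + 1 + 1 = +2
C6: 1C, 1H, 2O → 0 − 1 + 2 = +1
The lowest value is -1.

-1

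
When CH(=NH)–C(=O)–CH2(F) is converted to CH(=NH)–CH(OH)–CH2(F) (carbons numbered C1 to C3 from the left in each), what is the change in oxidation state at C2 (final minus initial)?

-2

Before: C2 has 2 bonds to C, 2 bonds to O → oxidation state +2.
After: C2 has 2 bonds to C, 1 bond to H, 1 bond to O → oxidation state 0.
Δ = 0 − (+2) = -2, so this is a reduction at C2.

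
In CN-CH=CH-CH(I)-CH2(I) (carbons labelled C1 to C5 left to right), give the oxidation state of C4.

0

Assign +1 per bond to O/N/halogen, −1 per bond to H or an electropositive element, and 0 per bond to carbon.
C4 has one bond to C (0), one bond to C (0), one bond to H (-1), one bond to I (+1).
Oxidation state = 0 + 0 − 1 + 1 = 0.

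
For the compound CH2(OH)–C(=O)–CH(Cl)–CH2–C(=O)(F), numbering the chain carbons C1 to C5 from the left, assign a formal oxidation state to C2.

Count +1 for every bond to an atom more electronegative than carbon and −1 for every bond to one less electronegative; C–C bonds are 0.
C2 has one bond to C (0), one bond to C (0), a double bond to O (2×+1 = +2).
Oxidation state = 0 + 0 + 2 = +2.

+2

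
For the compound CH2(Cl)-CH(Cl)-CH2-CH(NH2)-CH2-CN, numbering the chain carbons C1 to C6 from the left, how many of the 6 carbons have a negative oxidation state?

Tallying each carbon's bonds:
C1: 1C, 2H, 1Cl → 0 − 2 + 1 = -1
C2: 2C, 1H, 1Cl → 0 − 1 + 1 = 0
C3: 2C, 2H → 0 − 2 = -2
C4: 2C, 1H, 1N → 0 − 1 + 1 = 0
C5: 2C, 2H → 0 − 2 = -2
C6: 1C, 3N → 0 + 3 = +3
3 carbons (C1, C3, C5) meet the condition.

3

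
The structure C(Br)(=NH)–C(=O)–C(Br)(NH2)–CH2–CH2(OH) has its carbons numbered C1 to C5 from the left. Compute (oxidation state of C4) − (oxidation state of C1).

C4: 2C, 2H → 0 − 2 = -2
C1: 1C, 2N, 1Br → 0 + 2 + 1 = +3
Difference: -2 − (+3) = -5.

-5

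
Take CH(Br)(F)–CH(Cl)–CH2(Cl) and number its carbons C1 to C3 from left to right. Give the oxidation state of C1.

Bonds to more-electronegative neighbours contribute +1 each, bonds to H or metals contribute −1 each, and C–C bonds contribute 0.
C1 has one bond to C (0), one bond to Br (+1), one bond to F (+1), one bond to H (-1).
Oxidation state = 0 + 1 + 1 − 1 = +1.

+1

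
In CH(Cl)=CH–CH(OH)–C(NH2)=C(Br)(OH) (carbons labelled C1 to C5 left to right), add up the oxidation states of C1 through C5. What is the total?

+2

Bonds to more-electronegative neighbours contribute +1 each, bonds to H or metals contribute −1 each, and C–C bonds contribute 0. Tallying each carbon:
C1: 2C, 1H, 1Cl → 0 − 1 + 1 = 0
C2: 3C, 1H → 0 − 1 = -1
C3: 2C, 1H, 1O → 0 − 1 + 1 = 0
C4: 3C, 1N → 0 + 1 = +1
C5: 2C, 1O, 1Br → 0 + 1 + 1 = +2
Sum = 0 − 1 + 0 + 1 + 2 = +2.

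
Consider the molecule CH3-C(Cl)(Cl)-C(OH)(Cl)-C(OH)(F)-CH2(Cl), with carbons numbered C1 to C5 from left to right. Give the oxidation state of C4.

+2

Count +1 for every bond to an atom more electronegative than carbon and −1 for every bond to one less electronegative; C–C bonds are 0.
C4 has one bond to C (0), one bond to C (0), one bond to O (+1), one bond to F (+1).
Oxidation state = 0 + 0 + 1 + 1 = +2.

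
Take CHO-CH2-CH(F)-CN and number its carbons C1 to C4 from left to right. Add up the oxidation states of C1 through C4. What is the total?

Tallying each carbon's bonds:
C1: 1C, 1H, 2O → 0 − 1 + 2 = +1
C2: 2C, 2H → 0 − 2 = -2
C3: 2C, 1H, 1F → 0 − 1 + 1 = 0
C4: 1C, 3N → 0 + 3 = +3
Sum = +1 − 2 + 0 + 3 = +2.

+2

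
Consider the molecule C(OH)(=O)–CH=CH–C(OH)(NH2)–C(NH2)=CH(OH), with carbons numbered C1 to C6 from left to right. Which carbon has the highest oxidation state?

C1

Each bond to a more electronegative atom (O, N, halogen) counts +1, each bond to a less electronegative atom (H, metal, B, Si) counts −1, and each C–C bond counts 0. Tallying each carbon:
C1: 1C, 3O → 0 + 3 = +3
C2: 3C, 1H → 0 − 1 = -1
C3: 3C, 1H → 0 − 1 = -1
C4: 2C, 1O, 1N → 0 + 1 + 1 = +2
C5: 3C, 1N → 0 + 1 = +1
C6: 2C, 1H, 1O → 0 − 1 + 1 = 0
The most oxidised carbon is C1 at +3.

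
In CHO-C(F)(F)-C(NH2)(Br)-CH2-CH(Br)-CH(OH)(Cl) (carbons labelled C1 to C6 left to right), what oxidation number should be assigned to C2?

+2

C2 has one bond to C (0), one bond to C (0), one bond to F (+1), one bond to F (+1).
Oxidation state = 0 + 0 + 1 + 1 = +2.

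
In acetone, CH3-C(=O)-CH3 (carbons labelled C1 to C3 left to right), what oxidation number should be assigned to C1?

-3

C1 has one bond to H (-1), one bond to H (-1), one bond to H (-1), one bond to C (0).
Oxidation state = -1 − 1 − 1 + 0 = -3.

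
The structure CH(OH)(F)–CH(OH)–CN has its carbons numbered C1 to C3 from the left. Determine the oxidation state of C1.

Assign +1 per bond to O/N/halogen, −1 per bond to H or an electropositive element, and 0 per bond to carbon.
C1 has one bond to C (0), one bond to H (-1), one bond to O (+1), one bond to F (+1).
Oxidation state = 0 − 1 + 1 + 1 = +1.

+1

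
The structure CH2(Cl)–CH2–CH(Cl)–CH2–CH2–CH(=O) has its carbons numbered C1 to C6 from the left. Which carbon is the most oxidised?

C6

Each bond to a more electronegative atom (O, N, halogen) counts +1, each bond to a less electronegative atom (H, metal, B, Si) counts −1, and each C–C bond counts 0. Tallying each carbon:
C1: 1C, 2H, 1Cl → 0 − 2 + 1 = -1
C2: 2C, 2H → 0 − 2 = -2
C3: 2C, 1H, 1Cl → 0 − 1 + 1 = 0
C4: 2C, 2H → 0 − 2 = -2
C5: 2C, 2H → 0 − 2 = -2
C6: 1C, 1H, 2O → 0 − 1 + 2 = +1
The most oxidised carbon is C6 at +1.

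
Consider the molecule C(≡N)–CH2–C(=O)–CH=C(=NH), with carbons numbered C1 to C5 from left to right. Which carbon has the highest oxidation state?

C1

Tallying each carbon's bonds:
C1: 1C, 3N → 0 + 3 = +3
C2: 2C, 2H → 0 − 2 = -2
C3: 2C, 2O → 0 + 2 = +2
C4: 3C, 1H → 0 − 1 = -1
C5: 2C, 2N → 0 + 2 = +2
The most oxidised carbon is C1 at +3.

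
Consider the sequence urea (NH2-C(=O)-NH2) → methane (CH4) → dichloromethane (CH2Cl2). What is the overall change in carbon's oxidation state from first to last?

-4

Carbon oxidation states along the series — urea: +4, methane: -4, dichloromethane: 0.
Net change = 0 − (+4) = -4.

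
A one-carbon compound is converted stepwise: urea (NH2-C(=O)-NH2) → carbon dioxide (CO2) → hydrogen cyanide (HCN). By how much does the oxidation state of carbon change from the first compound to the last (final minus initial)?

-2

Carbon oxidation states along the series — urea: +4, carbon dioxide: +4, hydrogen cyanide: +2.
Net change = +2 − (+4) = -2.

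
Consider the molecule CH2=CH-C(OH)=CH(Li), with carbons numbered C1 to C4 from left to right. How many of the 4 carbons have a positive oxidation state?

Each bond to a more electronegative atom (O, N, halogen) counts +1, each bond to a less electronegative atom (H, metal, B, Si) counts −1, and each C–C bond counts 0. Tallying each carbon:
C1: 2C, 2H → 0 − 2 = -2
C2: 3C, 1H → 0 − 1 = -1
C3: 3C, 1O → 0 + 1 = +1
C4: 2C, 1H, 1Li → 0 − 1 − 1 = -2
1 carbon (C3) meets the condition.

1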